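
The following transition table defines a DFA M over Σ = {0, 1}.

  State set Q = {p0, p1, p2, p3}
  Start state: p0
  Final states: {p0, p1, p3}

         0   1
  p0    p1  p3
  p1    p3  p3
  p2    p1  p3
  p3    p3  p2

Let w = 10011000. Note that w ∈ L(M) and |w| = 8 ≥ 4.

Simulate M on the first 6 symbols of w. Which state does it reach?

State sequence: p0 -1-> p3 -0-> p3 -0-> p3 -1-> p2 -1-> p3 -0-> p3

After reading 6 characters, M is in state p3.

p3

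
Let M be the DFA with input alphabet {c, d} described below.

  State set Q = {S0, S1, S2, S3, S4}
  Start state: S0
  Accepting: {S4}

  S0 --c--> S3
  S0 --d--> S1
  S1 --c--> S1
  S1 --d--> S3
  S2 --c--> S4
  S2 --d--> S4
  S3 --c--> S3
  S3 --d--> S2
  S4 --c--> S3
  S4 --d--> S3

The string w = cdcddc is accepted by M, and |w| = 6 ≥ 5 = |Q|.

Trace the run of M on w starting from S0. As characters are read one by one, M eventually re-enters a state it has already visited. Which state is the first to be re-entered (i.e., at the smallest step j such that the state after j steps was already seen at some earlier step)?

Run of M on w = c d c d d c:
  step 0: S0  (start)
  step 1: S3  (read c: S0→S3)
  step 2: S2  (read d: S3→S2)
  step 3: S4  (read c: S2→S4)
  step 4: S3  (read d: S4→S3)   ← first repeat (S3 seen earlier)
  step 5: S2  (read d: S3→S2)
  step 6: S4  (read c: S2→S4)

The earliest repeat is at step j = 4: M is in S3, which it already visited at step i = 1.
Since M has 5 states, any run of length ≥ 5 visits 5+1 states, so by pigeonhole some state repeats within the first 5 steps — that repeat gives the pumpable loop.

S3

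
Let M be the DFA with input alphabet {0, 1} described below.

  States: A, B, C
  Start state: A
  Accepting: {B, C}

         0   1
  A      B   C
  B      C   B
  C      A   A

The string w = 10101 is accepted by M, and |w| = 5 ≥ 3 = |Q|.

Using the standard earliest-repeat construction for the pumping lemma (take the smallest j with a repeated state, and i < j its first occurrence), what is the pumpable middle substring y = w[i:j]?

10

Run of M on w = 1 0 1 0 1:
  step 0: A  (start)
  step 1: C  (read 1: A→C)
  step 2: A  (read 0: C→A)   ← first repeat (A seen earlier)
  step 3: C  (read 1: A→C)
  step 4: A  (read 0: C→A)
  step 5: C  (read 1: A→C)

So i = 0, j = 2, giving x = w[0:0] = ε, y = w[0:2] = 10, z = w[2:5] = 101.
Check: |xy| = 2 ≤ 3 and |y| = 2 ≥ 1. Reading y takes M from A back to A, so every xyⁱz is accepted.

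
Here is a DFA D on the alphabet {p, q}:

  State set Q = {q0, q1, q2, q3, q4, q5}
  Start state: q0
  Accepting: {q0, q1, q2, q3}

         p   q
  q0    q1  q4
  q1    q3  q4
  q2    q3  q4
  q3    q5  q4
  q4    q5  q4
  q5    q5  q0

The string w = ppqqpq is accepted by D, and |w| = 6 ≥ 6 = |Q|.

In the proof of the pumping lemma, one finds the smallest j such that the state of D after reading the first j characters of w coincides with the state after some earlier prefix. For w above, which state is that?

State sequence: q0 -p-> q1 -p-> q3 -q-> q4 -q-> q4 -p-> q5 -q-> q0
First repeat at step 4: q4 was already visited.

The earliest repeat is at step j = 4: D is in q4, which it already visited at step i = 3.
Since D has 6 states, any run of length ≥ 6 visits 6+1 states, so by pigeonhole some state repeats within the first 6 steps — that repeat gives the pumpable loop.

q4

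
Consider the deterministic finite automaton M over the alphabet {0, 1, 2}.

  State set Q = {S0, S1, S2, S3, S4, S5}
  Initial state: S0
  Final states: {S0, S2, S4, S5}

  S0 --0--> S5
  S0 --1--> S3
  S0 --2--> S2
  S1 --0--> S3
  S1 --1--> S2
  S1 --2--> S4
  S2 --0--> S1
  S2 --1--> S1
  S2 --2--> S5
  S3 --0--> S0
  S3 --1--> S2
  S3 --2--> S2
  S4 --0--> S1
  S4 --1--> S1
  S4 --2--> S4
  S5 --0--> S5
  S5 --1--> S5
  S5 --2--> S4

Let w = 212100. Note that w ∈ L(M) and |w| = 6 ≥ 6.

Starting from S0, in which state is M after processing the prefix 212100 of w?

State sequence: S0 -2-> S2 -1-> S1 -2-> S4 -1-> S1 -0-> S3 -0-> S0

After reading 6 characters, M is in state S0.
(This kind of state-tracing is the core of the pumping-lemma construction: with 6 states, pigeonhole forces a repeat within the first 6 steps.)

S0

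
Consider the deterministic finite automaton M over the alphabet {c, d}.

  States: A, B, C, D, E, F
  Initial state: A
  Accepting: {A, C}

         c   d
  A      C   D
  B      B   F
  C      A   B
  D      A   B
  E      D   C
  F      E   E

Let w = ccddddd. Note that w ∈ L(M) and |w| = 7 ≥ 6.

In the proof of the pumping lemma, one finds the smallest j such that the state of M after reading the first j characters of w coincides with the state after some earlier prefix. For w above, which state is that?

Run of M on w = c c d d d d d:
  step 0: A  (start)
  step 1: C  (read c: A→C)
  step 2: A  (read c: C→A)   ← first repeat (A seen earlier)
  step 3: D  (read d: A→D)
  step 4: B  (read d: D→B)
  step 5: F  (read d: B→F)
  step 6: E  (read d: F→E)
  step 7: C  (read d: E→C)

The earliest repeat is at step j = 2: M is in A, which it already visited at step i = 0.
Since M has 6 states, any run of length ≥ 6 visits 6+1 states, so by pigeonhole some state repeats within the first 6 steps — that repeat gives the pumpable loop.

A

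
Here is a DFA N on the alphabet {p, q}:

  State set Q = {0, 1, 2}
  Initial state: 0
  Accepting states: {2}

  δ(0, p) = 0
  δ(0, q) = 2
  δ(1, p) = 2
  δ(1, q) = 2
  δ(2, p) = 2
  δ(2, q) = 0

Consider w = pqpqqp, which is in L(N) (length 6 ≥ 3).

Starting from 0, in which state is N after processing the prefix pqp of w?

Run of N on the first 3 characters of w = p q p:
  step 0: 0  (start)
  step 1: 0  (read p: 0→0)
  step 2: 2  (read q: 0→2)
  step 3: 2  (read p: 2→2)

After reading 3 characters, N is in state 2.

2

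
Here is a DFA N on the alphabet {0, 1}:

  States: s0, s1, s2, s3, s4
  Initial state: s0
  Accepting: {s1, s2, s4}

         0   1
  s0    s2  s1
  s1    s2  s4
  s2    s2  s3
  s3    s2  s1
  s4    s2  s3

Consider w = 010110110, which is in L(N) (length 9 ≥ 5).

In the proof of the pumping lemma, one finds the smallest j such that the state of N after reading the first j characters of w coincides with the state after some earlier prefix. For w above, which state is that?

s2

State sequence: s0 -0-> s2 -1-> s3 -0-> s2 -1-> s3 -1-> s1 -0-> s2 -1-> s3 -1-> s1 -0-> s2
First repeat at step 3: s2 was already visited.

The earliest repeat is at step j = 3: N is in s2, which it already visited at step i = 1.
Pumping length from the standard proof: p = 5 (the number of states). The repeated state found above gives |xy| = j ≤ 5 and |y| = j − i ≥ 1.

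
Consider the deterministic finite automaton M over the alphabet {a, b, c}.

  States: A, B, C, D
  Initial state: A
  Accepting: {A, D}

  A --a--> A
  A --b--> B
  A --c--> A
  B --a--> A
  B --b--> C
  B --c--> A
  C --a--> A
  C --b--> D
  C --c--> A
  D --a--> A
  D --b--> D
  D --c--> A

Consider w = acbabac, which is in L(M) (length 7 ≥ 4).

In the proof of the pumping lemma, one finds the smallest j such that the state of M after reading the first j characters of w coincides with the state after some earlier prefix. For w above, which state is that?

State sequence: A -a-> A -c-> A -b-> B -a-> A -b-> B -a-> A -c-> A
First repeat at step 1: A was already visited.

The earliest repeat is at step j = 1: M is in A, which it already visited at step i = 0.
Pumping length from the standard proof: p = 4 (the number of states). The repeated state found above gives |xy| = j ≤ 4 and |y| = j − i ≥ 1.

A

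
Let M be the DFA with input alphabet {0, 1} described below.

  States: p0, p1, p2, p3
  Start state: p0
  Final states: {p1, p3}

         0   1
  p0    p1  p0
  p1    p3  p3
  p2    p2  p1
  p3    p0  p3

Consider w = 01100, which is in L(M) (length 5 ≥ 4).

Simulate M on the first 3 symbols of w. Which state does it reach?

State sequence: p0 -0-> p1 -1-> p3 -1-> p3

After reading 3 characters, M is in state p3.
(This kind of state-tracing is the core of the pumping-lemma construction: with 4 states, pigeonhole forces a repeat within the first 4 steps.)

p3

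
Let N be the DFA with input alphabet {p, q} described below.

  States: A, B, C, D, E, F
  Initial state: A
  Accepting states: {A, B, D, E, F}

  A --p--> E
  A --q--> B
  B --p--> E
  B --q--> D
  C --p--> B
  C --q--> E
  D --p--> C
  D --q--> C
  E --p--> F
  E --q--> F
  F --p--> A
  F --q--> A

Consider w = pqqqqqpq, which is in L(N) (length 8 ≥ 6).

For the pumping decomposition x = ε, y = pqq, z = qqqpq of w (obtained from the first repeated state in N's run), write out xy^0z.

qqqpq

xy⁰z = xz = ε·qqqpq = qqqpq.
Reading y = pqq takes N from A back to A, so after x the machine is still in A, and z then leads to the accepting state D. Hence qqqpq ∈ L(N).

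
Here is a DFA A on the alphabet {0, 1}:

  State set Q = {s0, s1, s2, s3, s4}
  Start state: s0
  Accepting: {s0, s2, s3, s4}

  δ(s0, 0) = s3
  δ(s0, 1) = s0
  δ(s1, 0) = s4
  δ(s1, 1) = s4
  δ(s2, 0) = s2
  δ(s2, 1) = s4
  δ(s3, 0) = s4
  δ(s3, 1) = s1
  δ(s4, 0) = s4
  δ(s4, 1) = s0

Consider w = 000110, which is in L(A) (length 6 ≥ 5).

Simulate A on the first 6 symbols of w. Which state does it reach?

State sequence: s0 -0-> s3 -0-> s4 -0-> s4 -1-> s0 -1-> s0 -0-> s3

After reading 6 characters, A is in state s3.
(This kind of state-tracing is the core of the pumping-lemma construction: with 5 states, pigeonhole forces a repeat within the first 5 steps.)

s3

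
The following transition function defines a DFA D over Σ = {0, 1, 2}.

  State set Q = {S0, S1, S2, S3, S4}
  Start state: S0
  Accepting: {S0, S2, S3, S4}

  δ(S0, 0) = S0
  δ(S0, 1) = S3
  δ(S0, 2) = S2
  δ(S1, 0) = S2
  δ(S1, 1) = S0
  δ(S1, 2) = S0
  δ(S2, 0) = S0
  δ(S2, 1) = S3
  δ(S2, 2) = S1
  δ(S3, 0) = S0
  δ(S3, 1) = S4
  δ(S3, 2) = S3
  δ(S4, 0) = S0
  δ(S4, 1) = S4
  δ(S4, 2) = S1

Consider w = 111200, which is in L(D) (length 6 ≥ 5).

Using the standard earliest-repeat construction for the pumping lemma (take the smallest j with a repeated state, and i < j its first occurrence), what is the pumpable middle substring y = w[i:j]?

1

Run of D on w = 1 1 1 2 0 0:
  step 0: S0  (start)
  step 1: S3  (read 1: S0→S3)
  step 2: S4  (read 1: S3→S4)
  step 3: S4  (read 1: S4→S4)   ← first repeat (S4 seen earlier)
  step 4: S1  (read 2: S4→S1)
  step 5: S2  (read 0: S1→S2)
  step 6: S0  (read 0: S2→S0)

So i = 2, j = 3, giving x = w[0:2] = 11, y = w[2:3] = 1, z = w[3:6] = 200.
Check: |xy| = 3 ≤ 5 and |y| = 1 ≥ 1. Reading y takes D from S4 back to S4, so every xyⁱz is accepted.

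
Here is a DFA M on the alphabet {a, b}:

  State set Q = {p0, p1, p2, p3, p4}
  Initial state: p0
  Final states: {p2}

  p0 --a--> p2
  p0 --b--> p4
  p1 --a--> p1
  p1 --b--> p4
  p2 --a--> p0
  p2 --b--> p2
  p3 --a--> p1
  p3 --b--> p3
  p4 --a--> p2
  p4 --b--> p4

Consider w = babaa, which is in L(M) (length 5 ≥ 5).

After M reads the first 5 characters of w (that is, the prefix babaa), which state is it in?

Run of M on the first 5 characters of w = b a b a a:
  step 0: p0  (start)
  step 1: p4  (read b: p0→p4)
  step 2: p2  (read a: p4→p2)
  step 3: p2  (read b: p2→p2)
  step 4: p0  (read a: p2→p0)
  step 5: p2  (read a: p0→p2)

After reading 5 characters, M is in state p2.

p2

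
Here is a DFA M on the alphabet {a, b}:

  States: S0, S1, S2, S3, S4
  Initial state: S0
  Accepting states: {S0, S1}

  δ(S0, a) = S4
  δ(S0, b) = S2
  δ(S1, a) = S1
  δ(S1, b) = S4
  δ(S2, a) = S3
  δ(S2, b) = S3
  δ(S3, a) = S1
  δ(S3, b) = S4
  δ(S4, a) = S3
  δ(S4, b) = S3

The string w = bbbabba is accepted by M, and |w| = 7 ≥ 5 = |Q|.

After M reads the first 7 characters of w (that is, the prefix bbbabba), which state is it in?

S1

Run of M on the first 7 characters of w = b b b a b b a:
  step 0: S0  (start)
  step 1: S2  (read b: S0→S2)
  step 2: S3  (read b: S2→S3)
  step 3: S4  (read b: S3→S4)
  step 4: S3  (read a: S4→S3)
  step 5: S4  (read b: S3→S4)
  step 6: S3  (read b: S4→S3)
  step 7: S1  (read a: S3→S1)

After reading 7 characters, M is in state S1.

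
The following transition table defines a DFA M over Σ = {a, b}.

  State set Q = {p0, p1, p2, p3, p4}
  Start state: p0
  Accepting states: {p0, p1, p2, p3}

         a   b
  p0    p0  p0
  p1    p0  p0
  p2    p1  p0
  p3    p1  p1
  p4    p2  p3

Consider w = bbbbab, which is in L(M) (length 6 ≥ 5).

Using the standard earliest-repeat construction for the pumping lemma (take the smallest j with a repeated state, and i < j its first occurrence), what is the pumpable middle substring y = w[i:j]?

b

Run of M on w = b b b b a b:
  step 0: p0  (start)
  step 1: p0  (read b: p0→p0)   ← first repeat (p0 seen earlier)
  step 2: p0  (read b: p0→p0)
  step 3: p0  (read b: p0→p0)
  step 4: p0  (read b: p0→p0)
  step 5: p0  (read a: p0→p0)
  step 6: p0  (read b: p0→p0)

So i = 0, j = 1, giving x = w[0:0] = ε, y = w[0:1] = b, z = w[1:6] = bbbab.
Check: |xy| = 1 ≤ 5 and |y| = 1 ≥ 1. Reading y takes M from p0 back to p0, so every xyⁱz is accepted.
Since M has 5 states, any run of length ≥ 5 visits 5+1 states, so by pigeonhole some state repeats within the first 5 steps — that repeat gives the pumpable loop.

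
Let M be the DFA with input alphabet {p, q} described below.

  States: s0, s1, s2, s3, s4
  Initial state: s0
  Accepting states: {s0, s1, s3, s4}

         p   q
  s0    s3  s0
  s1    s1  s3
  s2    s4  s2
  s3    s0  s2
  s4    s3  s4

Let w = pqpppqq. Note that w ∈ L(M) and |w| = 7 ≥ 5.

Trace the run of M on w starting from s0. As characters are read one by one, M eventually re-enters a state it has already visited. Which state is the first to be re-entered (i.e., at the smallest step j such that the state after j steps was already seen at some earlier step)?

s3

State sequence: s0 -p-> s3 -q-> s2 -p-> s4 -p-> s3 -p-> s0 -q-> s0 -q-> s0
First repeat at step 4: s3 was already visited.

The earliest repeat is at step j = 4: M is in s3, which it already visited at step i = 1.
Since M has 5 states, any run of length ≥ 5 visits 5+1 states, so by pigeonhole some state repeats within the first 5 steps — that repeat gives the pumpable loop.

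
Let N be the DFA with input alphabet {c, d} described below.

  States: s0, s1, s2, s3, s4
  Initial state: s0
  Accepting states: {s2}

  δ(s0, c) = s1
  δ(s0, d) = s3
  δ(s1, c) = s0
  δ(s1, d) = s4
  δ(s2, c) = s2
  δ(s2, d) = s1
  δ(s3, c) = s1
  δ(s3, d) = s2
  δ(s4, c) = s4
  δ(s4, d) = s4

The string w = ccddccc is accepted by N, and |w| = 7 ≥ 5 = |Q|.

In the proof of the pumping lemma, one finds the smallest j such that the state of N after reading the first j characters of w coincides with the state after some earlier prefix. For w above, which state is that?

s0

Run of N on w = c c d d c c c:
  step 0: s0  (start)
  step 1: s1  (read c: s0→s1)
  step 2: s0  (read c: s1→s0)   ← first repeat (s0 seen earlier)
  step 3: s3  (read d: s0→s3)
  step 4: s2  (read d: s3→s2)
  step 5: s2  (read c: s2→s2)
  step 6: s2  (read c: s2→s2)
  step 7: s2  (read c: s2→s2)

The earliest repeat is at step j = 2: N is in s0, which it already visited at step i = 0.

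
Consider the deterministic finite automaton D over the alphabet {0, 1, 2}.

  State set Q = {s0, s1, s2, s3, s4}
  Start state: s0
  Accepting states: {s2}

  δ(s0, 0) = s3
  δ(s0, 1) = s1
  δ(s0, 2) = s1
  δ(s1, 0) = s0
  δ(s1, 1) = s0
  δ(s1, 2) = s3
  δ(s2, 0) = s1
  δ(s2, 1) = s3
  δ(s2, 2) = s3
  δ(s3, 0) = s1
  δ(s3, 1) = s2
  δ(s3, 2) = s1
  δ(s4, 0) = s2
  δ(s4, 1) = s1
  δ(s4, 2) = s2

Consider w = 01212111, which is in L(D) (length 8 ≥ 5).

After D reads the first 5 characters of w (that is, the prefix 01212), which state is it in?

s3

Run of D on the first 5 characters of w = 0 1 2 1 2:
  step 0: s0  (start)
  step 1: s3  (read 0: s0→s3)
  step 2: s2  (read 1: s3→s2)
  step 3: s3  (read 2: s2→s3)
  step 4: s2  (read 1: s3→s2)
  step 5: s3  (read 2: s2→s3)

After reading 5 characters, D is in state s3.
(This kind of state-tracing is the core of the pumping-lemma construction: with 5 states, pigeonhole forces a repeat within the first 5 steps.)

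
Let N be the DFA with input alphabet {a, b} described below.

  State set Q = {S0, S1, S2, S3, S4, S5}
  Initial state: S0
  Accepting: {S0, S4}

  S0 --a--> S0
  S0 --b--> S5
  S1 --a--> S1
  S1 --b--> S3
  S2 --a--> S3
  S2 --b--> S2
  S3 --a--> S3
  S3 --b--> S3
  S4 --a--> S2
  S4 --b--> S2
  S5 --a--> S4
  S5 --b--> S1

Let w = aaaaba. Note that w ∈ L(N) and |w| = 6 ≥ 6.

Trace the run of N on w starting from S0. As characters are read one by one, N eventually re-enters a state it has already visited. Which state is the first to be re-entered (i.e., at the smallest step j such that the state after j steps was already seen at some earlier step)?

Run of N on w = a a a a b a:
  step 0: S0  (start)
  step 1: S0  (read a: S0→S0)   ← first repeat (S0 seen earlier)
  step 2: S0  (read a: S0→S0)
  step 3: S0  (read a: S0→S0)
  step 4: S0  (read a: S0→S0)
  step 5: S5  (read b: S0→S5)
  step 6: S4  (read a: S5→S4)

The earliest repeat is at step j = 1: N is in S0, which it already visited at step i = 0.
With |Q| = 6, pigeonhole forces a state repeat no later than step 6; the substring read between the first and second visits to that state can be pumped.

S0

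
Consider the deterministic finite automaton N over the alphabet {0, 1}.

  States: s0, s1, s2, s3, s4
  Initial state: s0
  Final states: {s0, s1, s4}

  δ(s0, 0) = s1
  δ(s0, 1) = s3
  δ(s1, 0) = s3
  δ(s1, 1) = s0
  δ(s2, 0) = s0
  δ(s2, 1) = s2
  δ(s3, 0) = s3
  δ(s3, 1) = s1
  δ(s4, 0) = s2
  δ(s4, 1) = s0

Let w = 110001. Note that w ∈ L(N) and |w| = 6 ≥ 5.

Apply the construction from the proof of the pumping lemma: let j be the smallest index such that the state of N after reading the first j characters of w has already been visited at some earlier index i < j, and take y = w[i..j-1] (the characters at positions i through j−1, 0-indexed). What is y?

10

Run of N on w = 1 1 0 0 0 1:
  step 0: s0  (start)
  step 1: s3  (read 1: s0→s3)
  step 2: s1  (read 1: s3→s1)
  step 3: s3  (read 0: s1→s3)   ← first repeat (s3 seen earlier)
  step 4: s3  (read 0: s3→s3)
  step 5: s3  (read 0: s3→s3)
  step 6: s1  (read 1: s3→s1)

So i = 1, j = 3, giving x = w[0:1] = 1, y = w[1:3] = 10, z = w[3:6] = 001.
Check: |xy| = 3 ≤ 5 and |y| = 2 ≥ 1. Reading y takes N from s3 back to s3, so every xyⁱz is accepted.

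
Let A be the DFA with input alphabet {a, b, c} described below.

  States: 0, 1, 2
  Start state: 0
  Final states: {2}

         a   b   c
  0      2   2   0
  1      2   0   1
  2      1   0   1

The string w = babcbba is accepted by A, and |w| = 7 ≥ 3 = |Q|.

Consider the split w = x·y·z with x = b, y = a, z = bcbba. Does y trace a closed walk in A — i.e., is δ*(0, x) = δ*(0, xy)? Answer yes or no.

Run of A on the first 2 characters of w = b a:
  step 0: 0  (start)
  step 1: 2  (read b: 0→2)
  step 2: 1  (read a: 2→1)

After x (step 1): 2. After xy (step 2): 1.
They differ (2 ≠ 1), so y is not a cycle from the state after x; this split is not the one the pumping-lemma construction produces, and pumping y need not keep the string in L(A).

no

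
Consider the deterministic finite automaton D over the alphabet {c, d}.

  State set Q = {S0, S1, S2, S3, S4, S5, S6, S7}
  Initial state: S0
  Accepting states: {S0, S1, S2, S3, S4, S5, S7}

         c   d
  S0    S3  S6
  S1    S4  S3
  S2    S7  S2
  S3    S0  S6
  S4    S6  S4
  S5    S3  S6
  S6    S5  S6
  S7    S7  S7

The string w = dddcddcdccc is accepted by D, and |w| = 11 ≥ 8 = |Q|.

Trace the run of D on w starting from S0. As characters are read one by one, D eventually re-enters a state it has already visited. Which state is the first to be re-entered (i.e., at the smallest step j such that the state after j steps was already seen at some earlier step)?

Run of D on w = d d d c d d c d c c c:
  step 0: S0  (start)
  step 1: S6  (read d: S0→S6)
  step 2: S6  (read d: S6→S6)   ← first repeat (S6 seen earlier)
  step 3: S6  (read d: S6→S6)
  step 4: S5  (read c: S6→S5)
  step 5: S6  (read d: S5→S6)
  step 6: S6  (read d: S6→S6)
  step 7: S5  (read c: S6→S5)
  step 8: S6  (read d: S5→S6)
  step 9: S5  (read c: S6→S5)
  step 10: S3  (read c: S5→S3)
  step 11: S0  (read c: S3→S0)

The earliest repeat is at step j = 2: D is in S6, which it already visited at step i = 1.
The DFA has 8 states, so the proof of the pumping lemma guarantees a repeated state among the first 8+1 visited; the segment between the two visits is the pumpable y.

S6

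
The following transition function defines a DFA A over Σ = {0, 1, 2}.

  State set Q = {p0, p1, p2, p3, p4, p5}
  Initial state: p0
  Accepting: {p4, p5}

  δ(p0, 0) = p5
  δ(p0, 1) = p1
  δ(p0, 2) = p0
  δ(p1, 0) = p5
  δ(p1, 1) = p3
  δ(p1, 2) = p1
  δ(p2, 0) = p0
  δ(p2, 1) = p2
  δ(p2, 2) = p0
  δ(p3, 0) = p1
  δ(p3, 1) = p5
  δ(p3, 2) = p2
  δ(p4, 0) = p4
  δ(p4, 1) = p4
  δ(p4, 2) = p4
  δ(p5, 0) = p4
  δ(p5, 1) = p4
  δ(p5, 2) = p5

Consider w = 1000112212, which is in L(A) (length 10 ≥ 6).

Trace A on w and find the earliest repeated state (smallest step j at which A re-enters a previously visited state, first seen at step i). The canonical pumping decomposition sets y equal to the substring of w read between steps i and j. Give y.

Run of A on w = 1 0 0 0 1 1 2 2 1 2:
  step 0: p0  (start)
  step 1: p1  (read 1: p0→p1)
  step 2: p5  (read 0: p1→p5)
  step 3: p4  (read 0: p5→p4)
  step 4: p4  (read 0: p4→p4)   ← first repeat (p4 seen earlier)
  step 5: p4  (read 1: p4→p4)
  step 6: p4  (read 1: p4→p4)
  step 7: p4  (read 2: p4→p4)
  step 8: p4  (read 2: p4→p4)
  step 9: p4  (read 1: p4→p4)
  step 10: p4  (read 2: p4→p4)

So i = 3, j = 4, giving x = w[0:3] = 100, y = w[3:4] = 0, z = w[4:10] = 112212.
Check: |xy| = 4 ≤ 6 and |y| = 1 ≥ 1. Reading y takes A from p4 back to p4, so every xyⁱz is accepted.
Since A has 6 states, any run of length ≥ 6 visits 6+1 states, so by pigeonhole some state repeats within the first 6 steps — that repeat gives the pumpable loop.

0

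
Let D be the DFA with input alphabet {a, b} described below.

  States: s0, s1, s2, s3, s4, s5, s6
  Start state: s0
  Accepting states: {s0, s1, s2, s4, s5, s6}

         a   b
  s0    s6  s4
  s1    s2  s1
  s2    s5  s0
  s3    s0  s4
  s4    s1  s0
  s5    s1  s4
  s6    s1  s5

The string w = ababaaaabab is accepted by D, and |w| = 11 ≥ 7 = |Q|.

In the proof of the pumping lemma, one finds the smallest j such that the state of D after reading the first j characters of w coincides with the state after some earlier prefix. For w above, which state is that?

s1

State sequence: s0 -a-> s6 -b-> s5 -a-> s1 -b-> s1 -a-> s2 -a-> s5 -a-> s1 -a-> s2 -b-> s0 -a-> s6 -b-> s5
First repeat at step 4: s1 was already visited.

The earliest repeat is at step j = 4: D is in s1, which it already visited at step i = 3.
With |Q| = 7, pigeonhole forces a state repeat no later than step 7; the substring read between the first and second visits to that state can be pumped.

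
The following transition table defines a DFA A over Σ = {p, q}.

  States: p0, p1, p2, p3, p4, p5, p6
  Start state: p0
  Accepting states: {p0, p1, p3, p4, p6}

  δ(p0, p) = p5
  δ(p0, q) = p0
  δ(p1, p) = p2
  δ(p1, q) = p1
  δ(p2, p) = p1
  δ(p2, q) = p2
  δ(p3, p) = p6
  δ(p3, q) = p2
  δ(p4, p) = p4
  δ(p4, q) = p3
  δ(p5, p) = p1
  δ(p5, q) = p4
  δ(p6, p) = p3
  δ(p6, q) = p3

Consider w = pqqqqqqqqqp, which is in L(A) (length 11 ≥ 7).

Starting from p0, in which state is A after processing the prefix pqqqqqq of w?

p2

Run of A on the first 7 characters of w = p q q q q q q:
  step 0: p0  (start)
  step 1: p5  (read p: p0→p5)
  step 2: p4  (read q: p5→p4)
  step 3: p3  (read q: p4→p3)
  step 4: p2  (read q: p3→p2)
  step 5: p2  (read q: p2→p2)
  step 6: p2  (read q: p2→p2)
  step 7: p2  (read q: p2→p2)

After reading 7 characters, A is in state p2.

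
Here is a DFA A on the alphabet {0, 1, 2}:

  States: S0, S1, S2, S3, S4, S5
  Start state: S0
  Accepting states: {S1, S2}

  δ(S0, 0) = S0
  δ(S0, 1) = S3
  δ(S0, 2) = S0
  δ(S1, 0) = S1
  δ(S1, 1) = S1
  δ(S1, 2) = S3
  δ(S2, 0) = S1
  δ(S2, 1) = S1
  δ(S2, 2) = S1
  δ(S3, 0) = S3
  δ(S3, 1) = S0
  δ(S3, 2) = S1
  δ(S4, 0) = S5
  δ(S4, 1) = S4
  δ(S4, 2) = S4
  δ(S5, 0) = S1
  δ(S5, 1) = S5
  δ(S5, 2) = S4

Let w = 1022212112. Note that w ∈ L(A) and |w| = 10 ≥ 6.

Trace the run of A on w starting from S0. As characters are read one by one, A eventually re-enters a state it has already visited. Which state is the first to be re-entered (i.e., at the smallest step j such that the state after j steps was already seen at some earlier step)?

State sequence: S0 -1-> S3 -0-> S3 -2-> S1 -2-> S3 -2-> S1 -1-> S1 -2-> S3 -1-> S0 -1-> S3 -2-> S1
First repeat at step 2: S3 was already visited.

The earliest repeat is at step j = 2: A is in S3, which it already visited at step i = 1.

S3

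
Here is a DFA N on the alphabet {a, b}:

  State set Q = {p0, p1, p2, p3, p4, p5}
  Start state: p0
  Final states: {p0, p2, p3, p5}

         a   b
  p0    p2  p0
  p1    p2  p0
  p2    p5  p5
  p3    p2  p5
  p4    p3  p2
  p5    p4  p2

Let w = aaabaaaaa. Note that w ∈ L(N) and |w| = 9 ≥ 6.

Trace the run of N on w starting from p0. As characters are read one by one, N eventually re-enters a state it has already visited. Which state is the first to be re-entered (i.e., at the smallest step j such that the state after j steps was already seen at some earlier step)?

p2

State sequence: p0 -a-> p2 -a-> p5 -a-> p4 -b-> p2 -a-> p5 -a-> p4 -a-> p3 -a-> p2 -a-> p5
First repeat at step 4: p2 was already visited.

The earliest repeat is at step j = 4: N is in p2, which it already visited at step i = 1.
With |Q| = 6, pigeonhole forces a state repeat no later than step 6; the substring read between the first and second visits to that state can be pumped.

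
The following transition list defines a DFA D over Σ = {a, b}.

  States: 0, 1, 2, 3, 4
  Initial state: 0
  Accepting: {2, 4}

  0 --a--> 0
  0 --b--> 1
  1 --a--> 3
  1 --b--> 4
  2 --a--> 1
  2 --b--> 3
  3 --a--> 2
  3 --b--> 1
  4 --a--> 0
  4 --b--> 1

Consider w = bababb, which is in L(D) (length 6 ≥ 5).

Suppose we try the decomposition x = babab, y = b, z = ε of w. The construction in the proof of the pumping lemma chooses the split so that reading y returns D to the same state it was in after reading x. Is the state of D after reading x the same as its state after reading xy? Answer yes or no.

no

State sequence: 0 -b-> 1 -a-> 3 -b-> 1 -a-> 3 -b-> 1 -b-> 4

After x (step 5): 1. After xy (step 6): 4.
They differ (1 ≠ 4), so y is not a cycle from the state after x; this split is not the one the pumping-lemma construction produces, and pumping y need not keep the string in L(D).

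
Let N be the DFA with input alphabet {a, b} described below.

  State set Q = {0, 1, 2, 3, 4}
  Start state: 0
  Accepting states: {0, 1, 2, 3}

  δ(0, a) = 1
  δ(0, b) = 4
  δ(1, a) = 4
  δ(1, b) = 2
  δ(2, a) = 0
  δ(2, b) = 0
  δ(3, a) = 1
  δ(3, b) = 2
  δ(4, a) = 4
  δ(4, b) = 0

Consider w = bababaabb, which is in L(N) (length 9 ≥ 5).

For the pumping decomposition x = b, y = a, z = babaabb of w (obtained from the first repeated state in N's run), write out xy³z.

baaababaabb

xy^3z = b·a·a·a·babaabb = baaababaabb.
Reading y = a takes N from 4 back to 4, so after x·y·y·y the machine is still in 4, and z then leads to the accepting state 0. Hence baaababaabb ∈ L(N).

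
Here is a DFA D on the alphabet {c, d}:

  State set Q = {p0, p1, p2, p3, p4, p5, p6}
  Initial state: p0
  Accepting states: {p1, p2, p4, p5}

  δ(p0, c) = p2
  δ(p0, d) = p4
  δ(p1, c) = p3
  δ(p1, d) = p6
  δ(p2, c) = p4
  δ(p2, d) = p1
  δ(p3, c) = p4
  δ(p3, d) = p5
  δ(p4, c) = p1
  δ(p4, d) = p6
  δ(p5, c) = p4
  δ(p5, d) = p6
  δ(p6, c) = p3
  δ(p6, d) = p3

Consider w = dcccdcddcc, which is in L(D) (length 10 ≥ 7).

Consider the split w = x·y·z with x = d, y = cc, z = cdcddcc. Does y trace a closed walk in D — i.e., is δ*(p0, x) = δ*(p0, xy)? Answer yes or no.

Run of D on the first 3 characters of w = d c c:
  step 0: p0  (start)
  step 1: p4  (read d: p0→p4)
  step 2: p1  (read c: p4→p1)
  step 3: p3  (read c: p1→p3)

After x (step 1): p4. After xy (step 3): p3.
They differ (p4 ≠ p3), so y is not a cycle from the state after x; this split is not the one the pumping-lemma construction produces, and pumping y need not keep the string in L(D).

no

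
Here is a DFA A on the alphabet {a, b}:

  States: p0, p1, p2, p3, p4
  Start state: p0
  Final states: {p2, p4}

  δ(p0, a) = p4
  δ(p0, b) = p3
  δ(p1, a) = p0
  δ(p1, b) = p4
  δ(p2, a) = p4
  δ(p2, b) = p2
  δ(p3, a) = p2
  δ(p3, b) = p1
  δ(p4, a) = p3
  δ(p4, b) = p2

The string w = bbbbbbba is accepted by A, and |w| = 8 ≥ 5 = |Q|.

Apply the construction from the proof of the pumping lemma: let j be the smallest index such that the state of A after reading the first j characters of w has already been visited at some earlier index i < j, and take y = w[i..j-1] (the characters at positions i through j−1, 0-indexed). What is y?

State sequence: p0 -b-> p3 -b-> p1 -b-> p4 -b-> p2 -b-> p2 -b-> p2 -b-> p2 -a-> p4
First repeat at step 5: p2 was already visited.

So i = 4, j = 5, giving x = w[0:4] = bbbb, y = w[4:5] = b, z = w[5:8] = bba.
Check: |xy| = 5 ≤ 5 and |y| = 1 ≥ 1. Reading y takes A from p2 back to p2, so every xyⁱz is accepted.

b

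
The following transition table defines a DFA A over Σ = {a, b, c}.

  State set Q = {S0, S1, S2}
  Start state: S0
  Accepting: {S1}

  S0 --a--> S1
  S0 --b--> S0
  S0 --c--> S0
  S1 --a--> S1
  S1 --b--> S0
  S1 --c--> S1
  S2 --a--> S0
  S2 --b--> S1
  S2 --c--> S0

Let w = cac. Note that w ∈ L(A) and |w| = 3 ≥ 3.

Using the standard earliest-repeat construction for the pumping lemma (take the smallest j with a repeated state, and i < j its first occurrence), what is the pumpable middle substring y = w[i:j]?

State sequence: S0 -c-> S0 -a-> S1 -c-> S1
First repeat at step 1: S0 was already visited.

So i = 0, j = 1, giving x = w[0:0] = ε, y = w[0:1] = c, z = w[1:3] = ac.
Check: |xy| = 1 ≤ 3 and |y| = 1 ≥ 1. Reading y takes A from S0 back to S0, so every xyⁱz is accepted.
With |Q| = 3, pigeonhole forces a state repeat no later than step 3; the substring read between the first and second visits to that state can be pumped.

c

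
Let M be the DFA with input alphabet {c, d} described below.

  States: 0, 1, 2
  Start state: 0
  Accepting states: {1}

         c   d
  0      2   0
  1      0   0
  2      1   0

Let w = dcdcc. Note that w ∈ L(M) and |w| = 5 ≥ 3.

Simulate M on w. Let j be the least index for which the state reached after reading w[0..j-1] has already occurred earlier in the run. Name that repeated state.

0

Run of M on w = d c d c c:
  step 0: 0  (start)
  step 1: 0  (read d: 0→0)   ← first repeat (0 seen earlier)
  step 2: 2  (read c: 0→2)
  step 3: 0  (read d: 2→0)
  step 4: 2  (read c: 0→2)
  step 5: 1  (read c: 2→1)

The earliest repeat is at step j = 1: M is in 0, which it already visited at step i = 0.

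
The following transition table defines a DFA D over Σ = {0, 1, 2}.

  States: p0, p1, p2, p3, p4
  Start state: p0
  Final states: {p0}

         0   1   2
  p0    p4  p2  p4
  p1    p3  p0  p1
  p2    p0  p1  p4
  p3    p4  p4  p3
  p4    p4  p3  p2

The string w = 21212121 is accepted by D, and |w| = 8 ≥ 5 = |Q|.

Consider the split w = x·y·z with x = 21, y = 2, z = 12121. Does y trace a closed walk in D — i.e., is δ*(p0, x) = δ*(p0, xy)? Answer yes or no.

yes

Run of D on the first 3 characters of w = 2 1 2:
  step 0: p0  (start)
  step 1: p4  (read 2: p0→p4)
  step 2: p3  (read 1: p4→p3)
  step 3: p3  (read 2: p3→p3)

After x (step 2): p3. After xy (step 3): p3.
They match, so y = 2 drives D around a cycle from p3 back to itself; pumping y any number of times keeps D in p3 before reading z, and xyⁱz ∈ L(D) for every i ≥ 0.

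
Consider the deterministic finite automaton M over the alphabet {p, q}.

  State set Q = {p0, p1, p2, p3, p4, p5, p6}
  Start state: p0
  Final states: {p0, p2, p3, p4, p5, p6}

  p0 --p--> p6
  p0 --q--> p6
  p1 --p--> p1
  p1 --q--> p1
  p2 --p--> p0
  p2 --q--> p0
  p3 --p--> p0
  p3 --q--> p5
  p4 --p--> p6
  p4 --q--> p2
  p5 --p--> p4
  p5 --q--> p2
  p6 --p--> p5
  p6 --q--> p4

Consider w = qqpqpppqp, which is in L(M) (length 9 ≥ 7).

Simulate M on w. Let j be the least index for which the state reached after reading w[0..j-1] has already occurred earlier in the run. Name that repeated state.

State sequence: p0 -q-> p6 -q-> p4 -p-> p6 -q-> p4 -p-> p6 -p-> p5 -p-> p4 -q-> p2 -p-> p0
First repeat at step 3: p6 was already visited.

The earliest repeat is at step j = 3: M is in p6, which it already visited at step i = 1.

p6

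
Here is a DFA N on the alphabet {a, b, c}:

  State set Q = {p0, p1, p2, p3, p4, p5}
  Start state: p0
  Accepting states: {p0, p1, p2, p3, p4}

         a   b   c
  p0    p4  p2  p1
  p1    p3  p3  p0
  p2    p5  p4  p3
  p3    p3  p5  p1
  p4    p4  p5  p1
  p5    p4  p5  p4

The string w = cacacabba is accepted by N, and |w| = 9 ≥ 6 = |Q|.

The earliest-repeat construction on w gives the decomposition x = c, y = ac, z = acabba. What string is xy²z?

cacacacabba

xy^2z = c·ac·ac·acabba = cacacacabba.
Reading y = ac takes N from p1 back to p1, so after x·y·y the machine is still in p1, and z then leads to the accepting state p4. Hence cacacacabba ∈ L(N).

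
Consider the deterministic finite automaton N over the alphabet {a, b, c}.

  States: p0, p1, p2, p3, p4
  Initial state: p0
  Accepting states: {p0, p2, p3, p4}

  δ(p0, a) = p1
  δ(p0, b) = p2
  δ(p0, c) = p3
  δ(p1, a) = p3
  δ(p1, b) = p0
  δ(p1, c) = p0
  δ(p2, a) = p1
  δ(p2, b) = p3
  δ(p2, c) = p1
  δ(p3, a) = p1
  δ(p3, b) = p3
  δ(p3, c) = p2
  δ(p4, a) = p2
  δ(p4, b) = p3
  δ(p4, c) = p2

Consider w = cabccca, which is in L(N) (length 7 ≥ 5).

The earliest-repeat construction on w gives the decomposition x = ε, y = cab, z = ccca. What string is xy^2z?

cabcabccca

xy^2z = ε·cab·cab·ccca = cabcabccca.
Reading y = cab takes N from p0 back to p0, so after x·y·y the machine is still in p0, and z then leads to the accepting state p3. Hence cabcabccca ∈ L(N).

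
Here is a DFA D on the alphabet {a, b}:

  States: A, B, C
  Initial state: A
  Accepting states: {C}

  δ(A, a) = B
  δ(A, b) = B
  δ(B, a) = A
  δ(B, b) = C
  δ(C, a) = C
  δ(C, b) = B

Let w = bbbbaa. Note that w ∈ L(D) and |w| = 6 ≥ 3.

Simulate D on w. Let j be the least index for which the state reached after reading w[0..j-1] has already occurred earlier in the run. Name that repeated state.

B

Run of D on w = b b b b a a:
  step 0: A  (start)
  step 1: B  (read b: A→B)
  step 2: C  (read b: B→C)
  step 3: B  (read b: C→B)   ← first repeat (B seen earlier)
  step 4: C  (read b: B→C)
  step 5: C  (read a: C→C)
  step 6: C  (read a: C→C)

The earliest repeat is at step j = 3: D is in B, which it already visited at step i = 1.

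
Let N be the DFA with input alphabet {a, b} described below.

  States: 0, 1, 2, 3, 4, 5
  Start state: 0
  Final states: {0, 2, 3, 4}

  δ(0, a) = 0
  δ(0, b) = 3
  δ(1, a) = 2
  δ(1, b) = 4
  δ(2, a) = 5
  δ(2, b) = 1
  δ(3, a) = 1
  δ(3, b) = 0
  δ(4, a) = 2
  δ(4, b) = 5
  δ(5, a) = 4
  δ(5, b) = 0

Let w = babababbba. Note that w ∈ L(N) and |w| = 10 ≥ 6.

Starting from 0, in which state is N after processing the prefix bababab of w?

State sequence: 0 -b-> 3 -a-> 1 -b-> 4 -a-> 2 -b-> 1 -a-> 2 -b-> 1

After reading 7 characters, N is in state 1.

1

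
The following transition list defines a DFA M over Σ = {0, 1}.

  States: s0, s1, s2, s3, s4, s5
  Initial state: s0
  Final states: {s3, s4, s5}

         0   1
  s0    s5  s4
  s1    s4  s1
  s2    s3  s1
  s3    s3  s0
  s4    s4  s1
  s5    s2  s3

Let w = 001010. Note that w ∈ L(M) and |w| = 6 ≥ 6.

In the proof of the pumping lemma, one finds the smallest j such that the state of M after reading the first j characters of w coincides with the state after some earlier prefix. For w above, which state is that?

s1

State sequence: s0 -0-> s5 -0-> s2 -1-> s1 -0-> s4 -1-> s1 -0-> s4
First repeat at step 5: s1 was already visited.

The earliest repeat is at step j = 5: M is in s1, which it already visited at step i = 3.
Since M has 6 states, any run of length ≥ 6 visits 6+1 states, so by pigeonhole some state repeats within the first 6 steps — that repeat gives the pumpable loop.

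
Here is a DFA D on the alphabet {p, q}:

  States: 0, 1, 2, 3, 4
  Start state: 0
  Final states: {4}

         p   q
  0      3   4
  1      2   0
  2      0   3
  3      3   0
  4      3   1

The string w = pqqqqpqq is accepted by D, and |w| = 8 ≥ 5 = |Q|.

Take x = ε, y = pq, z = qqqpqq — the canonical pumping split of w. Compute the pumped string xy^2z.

xy^2z = ε·pq·pq·qqqpqq = pqpqqqqpqq.
Reading y = pq takes D from 0 back to 0, so after x·y·y the machine is still in 0, and z then leads to the accepting state 4. Hence pqpqqqqpqq ∈ L(D).

pqpqqqqpqq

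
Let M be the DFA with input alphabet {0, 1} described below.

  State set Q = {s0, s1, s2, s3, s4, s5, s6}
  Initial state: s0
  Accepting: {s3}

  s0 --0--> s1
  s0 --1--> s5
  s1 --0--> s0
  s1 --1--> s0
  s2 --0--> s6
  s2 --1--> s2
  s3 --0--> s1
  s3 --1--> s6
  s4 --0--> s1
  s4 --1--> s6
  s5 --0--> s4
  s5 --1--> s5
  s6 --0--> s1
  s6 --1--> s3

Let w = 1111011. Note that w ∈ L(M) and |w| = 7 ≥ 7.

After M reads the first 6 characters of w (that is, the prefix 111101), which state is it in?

s6

Run of M on the first 6 characters of w = 1 1 1 1 0 1:
  step 0: s0  (start)
  step 1: s5  (read 1: s0→s5)
  step 2: s5  (read 1: s5→s5)
  step 3: s5  (read 1: s5→s5)
  step 4: s5  (read 1: s5→s5)
  step 5: s4  (read 0: s5→s4)
  step 6: s6  (read 1: s4→s6)

After reading 6 characters, M is in state s6.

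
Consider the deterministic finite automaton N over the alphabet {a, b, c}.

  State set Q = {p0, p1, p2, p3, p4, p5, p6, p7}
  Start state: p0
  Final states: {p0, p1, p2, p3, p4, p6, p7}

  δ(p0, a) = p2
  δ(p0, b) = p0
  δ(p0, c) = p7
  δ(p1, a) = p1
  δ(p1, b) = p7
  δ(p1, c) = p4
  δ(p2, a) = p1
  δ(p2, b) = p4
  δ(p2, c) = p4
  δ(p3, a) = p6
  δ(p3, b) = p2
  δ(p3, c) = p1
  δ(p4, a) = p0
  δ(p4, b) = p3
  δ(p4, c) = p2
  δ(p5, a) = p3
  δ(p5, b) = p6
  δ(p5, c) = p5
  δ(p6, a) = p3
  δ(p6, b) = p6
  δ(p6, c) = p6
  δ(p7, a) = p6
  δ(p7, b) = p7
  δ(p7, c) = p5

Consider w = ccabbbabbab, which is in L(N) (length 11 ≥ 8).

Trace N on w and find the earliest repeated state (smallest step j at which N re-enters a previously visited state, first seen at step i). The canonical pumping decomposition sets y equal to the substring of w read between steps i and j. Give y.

bbb

Run of N on w = c c a b b b a b b a b:
  step 0: p0  (start)
  step 1: p7  (read c: p0→p7)
  step 2: p5  (read c: p7→p5)
  step 3: p3  (read a: p5→p3)
  step 4: p2  (read b: p3→p2)
  step 5: p4  (read b: p2→p4)
  step 6: p3  (read b: p4→p3)   ← first repeat (p3 seen earlier)
  step 7: p6  (read a: p3→p6)
  step 8: p6  (read b: p6→p6)
  step 9: p6  (read b: p6→p6)
  step 10: p3  (read a: p6→p3)
  step 11: p2  (read b: p3→p2)

So i = 3, j = 6, giving x = w[0:3] = cca, y = w[3:6] = bbb, z = w[6:11] = abbab.
Check: |xy| = 6 ≤ 8 and |y| = 3 ≥ 1. Reading y takes N from p3 back to p3, so every xyⁱz is accepted.
Since N has 8 states, any run of length ≥ 8 visits 8+1 states, so by pigeonhole some state repeats within the first 8 steps — that repeat gives the pumpable loop.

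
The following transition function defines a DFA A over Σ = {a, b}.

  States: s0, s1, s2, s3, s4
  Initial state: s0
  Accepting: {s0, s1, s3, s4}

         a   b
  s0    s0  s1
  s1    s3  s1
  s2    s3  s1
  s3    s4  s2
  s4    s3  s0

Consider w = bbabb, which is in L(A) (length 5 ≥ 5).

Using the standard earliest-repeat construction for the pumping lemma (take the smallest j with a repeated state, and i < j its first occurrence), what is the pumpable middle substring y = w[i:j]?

State sequence: s0 -b-> s1 -b-> s1 -a-> s3 -b-> s2 -b-> s1
First repeat at step 2: s1 was already visited.

So i = 1, j = 2, giving x = w[0:1] = b, y = w[1:2] = b, z = w[2:5] = abb.
Check: |xy| = 2 ≤ 5 and |y| = 1 ≥ 1. Reading y takes A from s1 back to s1, so every xyⁱz is accepted.

b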